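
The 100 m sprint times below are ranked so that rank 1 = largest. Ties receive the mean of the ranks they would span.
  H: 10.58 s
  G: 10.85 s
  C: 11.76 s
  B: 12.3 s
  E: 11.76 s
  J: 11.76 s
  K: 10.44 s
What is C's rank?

3

Sorted (descending): 12.3, 11.76, 11.76, 11.76, 10.85, 10.58, 10.44
The 3 values of 11.76 occupy positions 2–4 → average rank 3.
C has value 11.76 s → rank 3.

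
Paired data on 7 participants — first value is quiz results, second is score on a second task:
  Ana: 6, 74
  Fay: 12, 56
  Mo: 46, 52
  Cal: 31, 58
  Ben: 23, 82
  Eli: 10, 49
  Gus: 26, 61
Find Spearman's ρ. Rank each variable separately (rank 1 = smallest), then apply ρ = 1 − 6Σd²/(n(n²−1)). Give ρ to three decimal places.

Ranks of variable 1: 1, 3, 7, 6, 4, 2, 5
Ranks of variable 2: 6, 3, 2, 4, 7, 1, 5
d = r₁ − r₂: -5, 0, 5, 2, -3, 1, 0
d²: 25, 0, 25, 4, 9, 1, 0; Σd² = 64
ρ = 1 − 6·64/(7·48) = 1 − 384/336 = -0.143

-0.143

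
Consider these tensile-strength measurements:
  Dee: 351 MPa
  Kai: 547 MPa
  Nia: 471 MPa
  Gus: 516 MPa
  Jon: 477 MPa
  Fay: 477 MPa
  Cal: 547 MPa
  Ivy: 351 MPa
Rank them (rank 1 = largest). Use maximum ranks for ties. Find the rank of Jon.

Sorted (descending): 547, 547, 516, 477, 477, 471, 351, 351
The 2 values of 547 occupy positions 1–2 → each gets rank 2.
The 2 values of 477 occupy positions 4–5 → each gets rank 5.
The 2 values of 351 occupy positions 7–8 → each gets rank 8.
Jon has value 477 MPa → rank 5.

5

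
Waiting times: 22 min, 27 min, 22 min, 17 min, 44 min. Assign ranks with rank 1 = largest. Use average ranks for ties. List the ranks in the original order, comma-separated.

3.5, 2, 3.5, 5, 1

Sorted (descending): 44, 27, 22, 22, 17
The 2 values of 22 occupy positions 3–4 → average rank (3+4)/2 = 3.5.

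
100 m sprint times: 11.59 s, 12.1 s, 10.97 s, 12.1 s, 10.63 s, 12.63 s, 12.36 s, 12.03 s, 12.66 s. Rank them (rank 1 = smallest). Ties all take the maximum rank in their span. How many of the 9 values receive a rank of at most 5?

Sorted (ascending): 10.63, 10.97, 11.59, 12.03, 12.1, 12.1, 12.36, 12.63, 12.66
The 2 values of 12.1 occupy positions 5–6 → each gets rank 6.
Ranks ≤ 5: {1, 2, 3, 4} → 4 values.

4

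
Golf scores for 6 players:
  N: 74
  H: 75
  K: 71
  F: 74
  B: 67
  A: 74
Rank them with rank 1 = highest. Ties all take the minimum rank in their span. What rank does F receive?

2

Sorted (descending): 75, 74, 74, 74, 71, 67
The 3 values of 74 occupy positions 2–4 → each gets rank 2.
F has value 74 → rank 2.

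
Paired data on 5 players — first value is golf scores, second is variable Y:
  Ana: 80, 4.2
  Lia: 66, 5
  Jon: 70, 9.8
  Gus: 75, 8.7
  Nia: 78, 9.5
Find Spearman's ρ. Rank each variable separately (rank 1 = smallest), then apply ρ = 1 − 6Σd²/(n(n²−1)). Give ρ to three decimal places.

-0.300

Ranks of variable 1: 5, 1, 2, 3, 4
Ranks of variable 2: 1, 2, 5, 3, 4
d = r₁ − r₂: 4, -1, -3, 0, 0
d²: 16, 1, 9, 0, 0; Σd² = 26
ρ = 1 − 6·26/(5·24) = 1 − 156/120 = -0.300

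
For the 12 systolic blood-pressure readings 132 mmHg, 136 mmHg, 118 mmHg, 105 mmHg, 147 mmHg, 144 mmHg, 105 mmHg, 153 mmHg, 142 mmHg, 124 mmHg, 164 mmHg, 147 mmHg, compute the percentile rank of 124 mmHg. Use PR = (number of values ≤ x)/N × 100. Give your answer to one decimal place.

33.3

N = 12.
Strictly below 124: 3. Equal to 124: 1.
PR = 4/12 × 100 = 33.3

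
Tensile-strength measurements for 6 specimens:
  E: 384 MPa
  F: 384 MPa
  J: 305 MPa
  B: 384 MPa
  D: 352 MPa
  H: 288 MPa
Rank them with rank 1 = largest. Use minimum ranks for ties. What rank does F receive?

Sorted (descending): 384, 384, 384, 352, 305, 288
The 3 values of 384 occupy positions 1–3 → each gets rank 1.
F has value 384 MPa → rank 1.

1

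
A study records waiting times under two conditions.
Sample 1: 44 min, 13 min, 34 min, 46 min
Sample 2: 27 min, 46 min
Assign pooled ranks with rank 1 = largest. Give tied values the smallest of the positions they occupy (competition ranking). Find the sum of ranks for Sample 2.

6

Sorted (descending): 46, 46, 44, 34, 27, 13
The 2 values of 46 occupy positions 1–2 → each gets rank 1.
Sample 2 values → pooled ranks: 27→5, 46→1
Rank sum = 5 + 1 = 6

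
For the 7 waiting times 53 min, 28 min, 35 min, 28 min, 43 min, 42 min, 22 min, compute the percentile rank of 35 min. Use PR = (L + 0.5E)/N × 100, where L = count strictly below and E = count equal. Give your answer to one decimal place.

N = 7.
Strictly below 35: 3. Equal to 35: 1.
PR = (3 + 0.5·1)/7 × 100 = 50.0

50.0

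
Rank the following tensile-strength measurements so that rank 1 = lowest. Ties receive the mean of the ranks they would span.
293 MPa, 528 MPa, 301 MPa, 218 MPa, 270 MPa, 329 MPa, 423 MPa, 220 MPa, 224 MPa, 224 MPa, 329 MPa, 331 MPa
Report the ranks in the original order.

6, 12, 7, 1, 5, 8.5, 11, 2, 3.5, 3.5, 8.5, 10

Sorted (ascending): 218, 220, 224, 224, 270, 293, 301, 329, 329, 331, 423, 528
The 2 values of 224 occupy positions 3–4 → average rank (3+4)/2 = 3.5.
The 2 values of 329 occupy positions 8–9 → average rank (8+9)/2 = 8.5.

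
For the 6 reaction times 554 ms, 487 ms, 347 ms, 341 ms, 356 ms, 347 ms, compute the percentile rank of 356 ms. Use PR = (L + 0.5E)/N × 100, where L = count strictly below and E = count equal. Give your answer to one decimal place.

N = 6.
Strictly below 356: 3. Equal to 356: 1.
PR = (3 + 0.5·1)/6 × 100 = 58.3

58.3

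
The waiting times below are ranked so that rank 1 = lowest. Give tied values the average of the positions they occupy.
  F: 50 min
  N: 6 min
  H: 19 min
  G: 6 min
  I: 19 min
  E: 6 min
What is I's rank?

Sorted (ascending): 6, 6, 6, 19, 19, 50
The 3 values of 6 occupy positions 1–3 → average rank 2.
The 2 values of 19 occupy positions 4–5 → average rank (4+5)/2 = 4.5.
I has value 19 min → rank 4.5.

4.5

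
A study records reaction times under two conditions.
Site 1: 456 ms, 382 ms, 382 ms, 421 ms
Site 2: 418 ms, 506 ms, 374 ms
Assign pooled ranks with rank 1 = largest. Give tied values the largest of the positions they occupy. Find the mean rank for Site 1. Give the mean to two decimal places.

Sorted (descending): 506, 456, 421, 418, 382, 382, 374
The 2 values of 382 occupy positions 5–6 → each gets rank 6.
Site 1 values → pooled ranks: 456→2, 382→6, 382→6, 421→3
Mean rank = (2 + 6 + 6 + 3) / 4 = 4.25

4.25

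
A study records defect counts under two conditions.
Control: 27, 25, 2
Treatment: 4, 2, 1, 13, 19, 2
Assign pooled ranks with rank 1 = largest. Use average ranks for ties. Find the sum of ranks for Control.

Sorted (descending): 27, 25, 19, 13, 4, 2, 2, 2, 1
The 3 values of 2 occupy positions 6–8 → average rank 7.
Control values → pooled ranks: 27→1, 25→2, 2→7
Rank sum = 1 + 2 + 7 = 10

10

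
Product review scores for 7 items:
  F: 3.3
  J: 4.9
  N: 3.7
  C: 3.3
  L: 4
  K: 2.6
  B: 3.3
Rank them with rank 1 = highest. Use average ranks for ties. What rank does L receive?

Sorted (descending): 4.9, 4, 3.7, 3.3, 3.3, 3.3, 2.6
The 3 values of 3.3 occupy positions 4–6 → average rank 5.
L has value 4 → rank 2.

2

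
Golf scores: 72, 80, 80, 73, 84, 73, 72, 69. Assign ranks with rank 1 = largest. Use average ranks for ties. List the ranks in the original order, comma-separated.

Sorted (descending): 84, 80, 80, 73, 73, 72, 72, 69
The 2 values of 80 occupy positions 2–3 → average rank (2+3)/2 = 2.5.
The 2 values of 73 occupy positions 4–5 → average rank (4+5)/2 = 4.5.
The 2 values of 72 occupy positions 6–7 → average rank (6+7)/2 = 6.5.

6.5, 2.5, 2.5, 4.5, 1, 4.5, 6.5, 8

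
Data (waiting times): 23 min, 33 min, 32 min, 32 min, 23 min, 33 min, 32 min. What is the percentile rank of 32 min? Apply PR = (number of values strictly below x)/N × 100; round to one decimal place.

N = 7.
Strictly below 32: 2. Equal to 32: 3.
PR = 2/7 × 100 = 28.6

28.6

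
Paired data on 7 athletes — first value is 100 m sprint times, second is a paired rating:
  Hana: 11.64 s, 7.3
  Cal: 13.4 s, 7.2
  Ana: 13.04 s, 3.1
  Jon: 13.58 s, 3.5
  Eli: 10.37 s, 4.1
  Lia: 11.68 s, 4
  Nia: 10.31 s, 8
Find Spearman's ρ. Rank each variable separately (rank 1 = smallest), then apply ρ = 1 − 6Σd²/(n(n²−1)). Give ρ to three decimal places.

-0.643

Ranks of variable 1: 3, 6, 5, 7, 2, 4, 1
Ranks of variable 2: 6, 5, 1, 2, 4, 3, 7
d = r₁ − r₂: -3, 1, 4, 5, -2, 1, -6
d²: 9, 1, 16, 25, 4, 1, 36; Σd² = 92
ρ = 1 − 6·92/(7·48) = 1 − 552/336 = -0.643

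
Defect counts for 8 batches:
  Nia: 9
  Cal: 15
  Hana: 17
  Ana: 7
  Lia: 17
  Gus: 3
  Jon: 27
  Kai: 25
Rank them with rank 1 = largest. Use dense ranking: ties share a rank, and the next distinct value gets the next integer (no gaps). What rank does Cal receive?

4

Sorted (descending): 27, 25, 17, 17, 15, 9, 7, 3
The 2 values of 17 share dense rank 3.
Remaining distinct values take the next consecutive integers.
Cal has value 15 → rank 4.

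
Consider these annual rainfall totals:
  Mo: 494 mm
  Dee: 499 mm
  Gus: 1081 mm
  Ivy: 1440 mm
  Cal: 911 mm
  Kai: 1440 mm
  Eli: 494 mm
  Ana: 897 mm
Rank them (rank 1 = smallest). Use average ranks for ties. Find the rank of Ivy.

Sorted (ascending): 494, 494, 499, 897, 911, 1081, 1440, 1440
The 2 values of 494 occupy positions 1–2 → average rank (1+2)/2 = 1.5.
The 2 values of 1440 occupy positions 7–8 → average rank (7+8)/2 = 7.5.
Ivy has value 1440 mm → rank 7.5.

7.5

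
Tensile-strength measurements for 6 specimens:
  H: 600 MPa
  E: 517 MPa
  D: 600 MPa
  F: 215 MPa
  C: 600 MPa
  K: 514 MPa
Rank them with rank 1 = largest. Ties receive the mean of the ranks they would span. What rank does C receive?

2

Sorted (descending): 600, 600, 600, 517, 514, 215
The 3 values of 600 occupy positions 1–3 → average rank 2.
C has value 600 MPa → rank 2.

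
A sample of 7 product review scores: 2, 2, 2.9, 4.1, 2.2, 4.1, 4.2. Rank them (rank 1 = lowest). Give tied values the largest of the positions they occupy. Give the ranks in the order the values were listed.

Sorted (ascending): 2, 2, 2.2, 2.9, 4.1, 4.1, 4.2
The 2 values of 2 occupy positions 1–2 → each gets rank 2.
The 2 values of 4.1 occupy positions 5–6 → each gets rank 6.

2, 2, 4, 6, 3, 6, 7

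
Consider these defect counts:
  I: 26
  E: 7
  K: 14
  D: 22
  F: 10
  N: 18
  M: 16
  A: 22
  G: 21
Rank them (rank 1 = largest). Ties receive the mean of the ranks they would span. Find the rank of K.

7

Sorted (descending): 26, 22, 22, 21, 18, 16, 14, 10, 7
The 2 values of 22 occupy positions 2–3 → average rank (2+3)/2 = 2.5.
K has value 14 → rank 7.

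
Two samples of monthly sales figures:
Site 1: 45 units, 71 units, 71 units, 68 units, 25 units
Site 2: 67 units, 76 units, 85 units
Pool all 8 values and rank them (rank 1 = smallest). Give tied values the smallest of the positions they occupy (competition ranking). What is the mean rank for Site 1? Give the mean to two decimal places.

Sorted (ascending): 25, 45, 67, 68, 71, 71, 76, 85
The 2 values of 71 occupy positions 5–6 → each gets rank 5.
Site 1 values → pooled ranks: 45→2, 71→5, 71→5, 68→4, 25→1
Mean rank = (2 + 5 + 5 + 4 + 1) / 5 = 3.40

3.40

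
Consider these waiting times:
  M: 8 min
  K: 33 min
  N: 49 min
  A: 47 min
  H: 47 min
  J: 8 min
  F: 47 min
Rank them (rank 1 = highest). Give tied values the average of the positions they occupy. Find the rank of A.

3

Sorted (descending): 49, 47, 47, 47, 33, 8, 8
The 3 values of 47 occupy positions 2–4 → average rank 3.
The 2 values of 8 occupy positions 6–7 → average rank (6+7)/2 = 6.5.
A has value 47 min → rank 3.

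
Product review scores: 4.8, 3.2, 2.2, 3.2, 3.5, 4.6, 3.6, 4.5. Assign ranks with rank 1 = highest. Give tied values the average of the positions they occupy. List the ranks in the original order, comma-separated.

1, 6.5, 8, 6.5, 5, 2, 4, 3

Sorted (descending): 4.8, 4.6, 4.5, 3.6, 3.5, 3.2, 3.2, 2.2
The 2 values of 3.2 occupy positions 6–7 → average rank (6+7)/2 = 6.5.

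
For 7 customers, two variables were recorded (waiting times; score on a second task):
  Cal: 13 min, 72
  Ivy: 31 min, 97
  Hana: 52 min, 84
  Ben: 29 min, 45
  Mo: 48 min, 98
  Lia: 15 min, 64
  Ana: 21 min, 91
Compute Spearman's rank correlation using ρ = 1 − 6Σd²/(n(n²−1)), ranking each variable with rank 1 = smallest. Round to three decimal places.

Ranks of variable 1: 1, 5, 7, 4, 6, 2, 3
Ranks of variable 2: 3, 6, 4, 1, 7, 2, 5
d = r₁ − r₂: -2, -1, 3, 3, -1, 0, -2
d²: 4, 1, 9, 9, 1, 0, 4; Σd² = 28
ρ = 1 − 6·28/(7·48) = 1 − 168/336 = 0.500

0.500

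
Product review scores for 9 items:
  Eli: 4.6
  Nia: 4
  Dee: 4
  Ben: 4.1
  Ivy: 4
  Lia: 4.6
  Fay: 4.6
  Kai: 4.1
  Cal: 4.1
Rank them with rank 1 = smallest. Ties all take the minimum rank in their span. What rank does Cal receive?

4

Sorted (ascending): 4, 4, 4, 4.1, 4.1, 4.1, 4.6, 4.6, 4.6
The 3 values of 4 occupy positions 1–3 → each gets rank 1.
The 3 values of 4.1 occupy positions 4–6 → each gets rank 4.
The 3 values of 4.6 occupy positions 7–9 → each gets rank 7.
Cal has value 4.1 → rank 4.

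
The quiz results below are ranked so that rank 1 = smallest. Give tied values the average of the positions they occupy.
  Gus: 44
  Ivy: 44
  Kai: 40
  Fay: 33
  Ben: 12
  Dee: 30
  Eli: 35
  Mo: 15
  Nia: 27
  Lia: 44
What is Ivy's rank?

Sorted (ascending): 12, 15, 27, 30, 33, 35, 40, 44, 44, 44
The 3 values of 44 occupy positions 8–10 → average rank 9.
Ivy has value 44 → rank 9.

9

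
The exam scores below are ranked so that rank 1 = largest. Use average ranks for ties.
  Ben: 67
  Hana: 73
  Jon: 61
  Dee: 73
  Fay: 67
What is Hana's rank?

1.5

Sorted (descending): 73, 73, 67, 67, 61
The 2 values of 73 occupy positions 1–2 → average rank (1+2)/2 = 1.5.
The 2 values of 67 occupy positions 3–4 → average rank (3+4)/2 = 3.5.
Hana has value 73 → rank 1.5.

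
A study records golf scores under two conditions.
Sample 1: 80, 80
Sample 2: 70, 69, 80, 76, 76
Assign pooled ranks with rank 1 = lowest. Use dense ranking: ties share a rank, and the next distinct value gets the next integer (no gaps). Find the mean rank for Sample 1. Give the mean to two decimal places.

4.00

Sorted (ascending): 69, 70, 76, 76, 80, 80, 80
The 2 values of 76 share dense rank 3.
The 3 values of 80 share dense rank 4.
Remaining distinct values take the next consecutive integers.
Sample 1 values → pooled ranks: 80→4, 80→4
Mean rank = (4 + 4) / 2 = 4.00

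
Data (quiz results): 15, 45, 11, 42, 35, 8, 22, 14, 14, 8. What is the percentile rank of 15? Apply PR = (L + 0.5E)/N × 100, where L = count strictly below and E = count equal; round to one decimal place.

55.0

N = 10.
Strictly below 15: 5. Equal to 15: 1.
PR = (5 + 0.5·1)/10 × 100 = 55.0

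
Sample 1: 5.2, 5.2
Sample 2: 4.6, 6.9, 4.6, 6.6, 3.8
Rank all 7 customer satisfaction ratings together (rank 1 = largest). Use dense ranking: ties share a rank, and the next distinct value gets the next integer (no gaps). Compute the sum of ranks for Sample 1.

6

Sorted (descending): 6.9, 6.6, 5.2, 5.2, 4.6, 4.6, 3.8
The 2 values of 5.2 share dense rank 3.
The 2 values of 4.6 share dense rank 4.
Remaining distinct values take the next consecutive integers.
Sample 1 values → pooled ranks: 5.2→3, 5.2→3
Rank sum = 3 + 3 = 6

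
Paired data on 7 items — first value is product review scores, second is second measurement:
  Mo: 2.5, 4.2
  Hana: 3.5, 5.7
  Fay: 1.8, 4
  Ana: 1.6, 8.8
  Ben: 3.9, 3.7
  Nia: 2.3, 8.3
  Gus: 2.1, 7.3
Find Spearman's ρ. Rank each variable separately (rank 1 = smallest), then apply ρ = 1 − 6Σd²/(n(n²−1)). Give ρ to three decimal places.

-0.571

Ranks of variable 1: 5, 6, 2, 1, 7, 4, 3
Ranks of variable 2: 3, 4, 2, 7, 1, 6, 5
d = r₁ − r₂: 2, 2, 0, -6, 6, -2, -2
d²: 4, 4, 0, 36, 36, 4, 4; Σd² = 88
ρ = 1 − 6·88/(7·48) = 1 − 528/336 = -0.571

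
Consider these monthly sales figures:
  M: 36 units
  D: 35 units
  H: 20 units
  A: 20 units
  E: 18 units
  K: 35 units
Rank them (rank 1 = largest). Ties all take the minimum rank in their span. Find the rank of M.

Sorted (descending): 36, 35, 35, 20, 20, 18
The 2 values of 35 occupy positions 2–3 → each gets rank 2.
The 2 values of 20 occupy positions 4–5 → each gets rank 4.
M has value 36 units → rank 1.

1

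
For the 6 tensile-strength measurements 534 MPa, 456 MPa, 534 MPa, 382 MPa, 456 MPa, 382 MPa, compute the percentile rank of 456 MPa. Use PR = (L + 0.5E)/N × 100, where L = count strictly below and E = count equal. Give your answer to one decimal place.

N = 6.
Strictly below 456: 2. Equal to 456: 2.
PR = (2 + 0.5·2)/6 × 100 = 50.0

50.0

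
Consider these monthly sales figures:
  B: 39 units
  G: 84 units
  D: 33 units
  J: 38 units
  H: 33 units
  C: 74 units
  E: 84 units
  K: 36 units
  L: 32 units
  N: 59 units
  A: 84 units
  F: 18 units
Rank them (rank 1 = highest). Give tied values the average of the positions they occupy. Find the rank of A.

Sorted (descending): 84, 84, 84, 74, 59, 39, 38, 36, 33, 33, 32, 18
The 3 values of 84 occupy positions 1–3 → average rank 2.
The 2 values of 33 occupy positions 9–10 → average rank (9+10)/2 = 9.5.
A has value 84 units → rank 2.

2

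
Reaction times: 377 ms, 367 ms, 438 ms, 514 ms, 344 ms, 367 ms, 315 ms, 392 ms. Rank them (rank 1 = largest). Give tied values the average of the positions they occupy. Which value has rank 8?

Sorted (descending): 514, 438, 392, 377, 367, 367, 344, 315
The 2 values of 367 occupy positions 5–6 → average rank (5+6)/2 = 5.5.
Rank 8 → value 315.

315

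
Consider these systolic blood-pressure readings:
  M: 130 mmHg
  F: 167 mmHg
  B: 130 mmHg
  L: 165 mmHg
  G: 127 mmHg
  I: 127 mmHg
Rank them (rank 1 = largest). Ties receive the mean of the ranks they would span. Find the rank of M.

Sorted (descending): 167, 165, 130, 130, 127, 127
The 2 values of 130 occupy positions 3–4 → average rank (3+4)/2 = 3.5.
The 2 values of 127 occupy positions 5–6 → average rank (5+6)/2 = 5.5.
M has value 130 mmHg → rank 3.5.

3.5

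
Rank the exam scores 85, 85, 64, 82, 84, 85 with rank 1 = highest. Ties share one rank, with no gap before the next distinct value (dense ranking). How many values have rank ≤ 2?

Sorted (descending): 85, 85, 85, 84, 82, 64
The 3 values of 85 share dense rank 1.
Remaining distinct values take the next consecutive integers.
Ranks ≤ 2: {1, 1, 1, 2} → 4 values.

4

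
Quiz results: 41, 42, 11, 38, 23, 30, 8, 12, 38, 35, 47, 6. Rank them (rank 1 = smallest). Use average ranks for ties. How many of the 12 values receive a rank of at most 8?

Sorted (ascending): 6, 8, 11, 12, 23, 30, 35, 38, 38, 41, 42, 47
The 2 values of 38 occupy positions 8–9 → average rank (8+9)/2 = 8.5.
Ranks ≤ 8: {1, 2, 3, 4, 5, 6, 7} → 7 values.

7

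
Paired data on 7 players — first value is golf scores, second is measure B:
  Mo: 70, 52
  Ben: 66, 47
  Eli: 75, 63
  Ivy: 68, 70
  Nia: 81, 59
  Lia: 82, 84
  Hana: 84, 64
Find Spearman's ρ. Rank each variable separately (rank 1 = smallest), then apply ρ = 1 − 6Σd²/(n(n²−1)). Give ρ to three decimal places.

Ranks of variable 1: 3, 1, 4, 2, 5, 6, 7
Ranks of variable 2: 2, 1, 4, 6, 3, 7, 5
d = r₁ − r₂: 1, 0, 0, -4, 2, -1, 2
d²: 1, 0, 0, 16, 4, 1, 4; Σd² = 26
ρ = 1 − 6·26/(7·48) = 1 − 156/336 = 0.536

0.536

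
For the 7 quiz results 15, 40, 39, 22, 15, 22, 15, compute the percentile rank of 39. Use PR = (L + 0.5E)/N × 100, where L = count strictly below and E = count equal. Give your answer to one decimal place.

N = 7.
Strictly below 39: 5. Equal to 39: 1.
PR = (5 + 0.5·1)/7 × 100 = 78.6

78.6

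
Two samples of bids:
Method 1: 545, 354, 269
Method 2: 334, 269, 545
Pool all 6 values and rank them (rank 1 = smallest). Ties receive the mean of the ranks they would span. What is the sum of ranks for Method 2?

Sorted (ascending): 269, 269, 334, 354, 545, 545
The 2 values of 269 occupy positions 1–2 → average rank (1+2)/2 = 1.5.
The 2 values of 545 occupy positions 5–6 → average rank (5+6)/2 = 5.5.
Method 2 values → pooled ranks: 334→3, 269→1.5, 545→5.5
Rank sum = 3 + 1.5 + 5.5 = 10

10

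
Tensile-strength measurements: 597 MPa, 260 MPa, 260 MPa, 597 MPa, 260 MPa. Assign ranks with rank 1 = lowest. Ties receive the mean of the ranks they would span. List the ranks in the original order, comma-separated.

Sorted (ascending): 260, 260, 260, 597, 597
The 3 values of 260 occupy positions 1–3 → average rank 2.
The 2 values of 597 occupy positions 4–5 → average rank (4+5)/2 = 4.5.

4.5, 2, 2, 4.5, 2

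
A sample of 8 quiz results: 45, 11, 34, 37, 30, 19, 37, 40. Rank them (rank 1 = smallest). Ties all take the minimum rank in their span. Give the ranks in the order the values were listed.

Sorted (ascending): 11, 19, 30, 34, 37, 37, 40, 45
The 2 values of 37 occupy positions 5–6 → each gets rank 5.

8, 1, 4, 5, 3, 2, 5, 7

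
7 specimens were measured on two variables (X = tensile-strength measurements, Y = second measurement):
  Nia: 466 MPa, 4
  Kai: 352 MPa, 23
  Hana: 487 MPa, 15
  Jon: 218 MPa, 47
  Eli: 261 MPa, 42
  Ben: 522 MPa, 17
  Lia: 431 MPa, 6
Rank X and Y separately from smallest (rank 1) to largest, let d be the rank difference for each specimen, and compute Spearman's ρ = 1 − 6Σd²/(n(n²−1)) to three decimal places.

Ranks of variable 1: 5, 3, 6, 1, 2, 7, 4
Ranks of variable 2: 1, 5, 3, 7, 6, 4, 2
d = r₁ − r₂: 4, -2, 3, -6, -4, 3, 2
d²: 16, 4, 9, 36, 16, 9, 4; Σd² = 94
ρ = 1 − 6·94/(7·48) = 1 − 564/336 = -0.679

-0.679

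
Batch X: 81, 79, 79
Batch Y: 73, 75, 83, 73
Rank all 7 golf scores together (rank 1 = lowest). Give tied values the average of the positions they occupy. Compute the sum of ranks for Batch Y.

13

Sorted (ascending): 73, 73, 75, 79, 79, 81, 83
The 2 values of 73 occupy positions 1–2 → average rank (1+2)/2 = 1.5.
The 2 values of 79 occupy positions 4–5 → average rank (4+5)/2 = 4.5.
Batch Y values → pooled ranks: 73→1.5, 75→3, 83→7, 73→1.5
Rank sum = 1.5 + 3 + 7 + 1.5 = 13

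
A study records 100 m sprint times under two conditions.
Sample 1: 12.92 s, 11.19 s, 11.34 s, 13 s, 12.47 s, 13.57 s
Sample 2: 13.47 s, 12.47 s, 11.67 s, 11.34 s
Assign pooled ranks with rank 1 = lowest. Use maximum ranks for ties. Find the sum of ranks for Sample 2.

Sorted (ascending): 11.19, 11.34, 11.34, 11.67, 12.47, 12.47, 12.92, 13, 13.47, 13.57
The 2 values of 11.34 occupy positions 2–3 → each gets rank 3.
The 2 values of 12.47 occupy positions 5–6 → each gets rank 6.
Sample 2 values → pooled ranks: 13.47→9, 12.47→6, 11.67→4, 11.34→3
Rank sum = 9 + 6 + 4 + 3 = 22

22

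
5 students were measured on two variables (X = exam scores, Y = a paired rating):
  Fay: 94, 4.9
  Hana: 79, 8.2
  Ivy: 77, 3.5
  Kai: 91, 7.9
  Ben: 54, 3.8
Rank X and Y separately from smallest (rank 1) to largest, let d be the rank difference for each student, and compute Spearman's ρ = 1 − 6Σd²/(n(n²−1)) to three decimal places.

Ranks of variable 1: 5, 3, 2, 4, 1
Ranks of variable 2: 3, 5, 1, 4, 2
d = r₁ − r₂: 2, -2, 1, 0, -1
d²: 4, 4, 1, 0, 1; Σd² = 10
ρ = 1 − 6·10/(5·24) = 1 − 60/120 = 0.500

0.500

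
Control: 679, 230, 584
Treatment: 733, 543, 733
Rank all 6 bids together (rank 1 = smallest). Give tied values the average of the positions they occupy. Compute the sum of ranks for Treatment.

13

Sorted (ascending): 230, 543, 584, 679, 733, 733
The 2 values of 733 occupy positions 5–6 → average rank (5+6)/2 = 5.5.
Treatment values → pooled ranks: 733→5.5, 543→2, 733→5.5
Rank sum = 5.5 + 2 + 5.5 = 13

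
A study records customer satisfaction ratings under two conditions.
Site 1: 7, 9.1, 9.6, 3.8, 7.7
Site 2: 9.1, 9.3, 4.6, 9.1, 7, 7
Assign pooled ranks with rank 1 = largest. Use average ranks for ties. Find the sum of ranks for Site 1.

30

Sorted (descending): 9.6, 9.3, 9.1, 9.1, 9.1, 7.7, 7, 7, 7, 4.6, 3.8
The 3 values of 9.1 occupy positions 3–5 → average rank 4.
The 3 values of 7 occupy positions 7–9 → average rank 8.
Site 1 values → pooled ranks: 7→8, 9.1→4, 9.6→1, 3.8→11, 7.7→6
Rank sum = 8 + 4 + 1 + 11 + 6 = 30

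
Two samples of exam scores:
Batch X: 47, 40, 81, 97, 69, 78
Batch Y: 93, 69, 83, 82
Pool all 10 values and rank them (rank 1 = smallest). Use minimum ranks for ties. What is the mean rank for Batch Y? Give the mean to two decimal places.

Sorted (ascending): 40, 47, 69, 69, 78, 81, 82, 83, 93, 97
The 2 values of 69 occupy positions 3–4 → each gets rank 3.
Batch Y values → pooled ranks: 93→9, 69→3, 83→8, 82→7
Mean rank = (9 + 3 + 8 + 7) / 4 = 6.75

6.75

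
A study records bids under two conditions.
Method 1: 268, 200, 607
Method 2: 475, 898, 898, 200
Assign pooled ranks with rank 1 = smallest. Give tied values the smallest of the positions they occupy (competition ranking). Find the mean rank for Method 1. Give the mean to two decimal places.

3.00

Sorted (ascending): 200, 200, 268, 475, 607, 898, 898
The 2 values of 200 occupy positions 1–2 → each gets rank 1.
The 2 values of 898 occupy positions 6–7 → each gets rank 6.
Method 1 values → pooled ranks: 268→3, 200→1, 607→5
Mean rank = (3 + 1 + 5) / 3 = 3.00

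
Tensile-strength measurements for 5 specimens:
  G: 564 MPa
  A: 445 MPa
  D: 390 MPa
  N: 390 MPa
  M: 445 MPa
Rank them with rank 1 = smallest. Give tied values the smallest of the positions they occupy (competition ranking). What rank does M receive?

3

Sorted (ascending): 390, 390, 445, 445, 564
The 2 values of 390 occupy positions 1–2 → each gets rank 1.
The 2 values of 445 occupy positions 3–4 → each gets rank 3.
M has value 445 MPa → rank 3.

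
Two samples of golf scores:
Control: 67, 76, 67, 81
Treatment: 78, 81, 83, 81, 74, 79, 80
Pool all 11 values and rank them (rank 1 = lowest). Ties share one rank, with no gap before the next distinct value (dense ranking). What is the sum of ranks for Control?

12

Sorted (ascending): 67, 67, 74, 76, 78, 79, 80, 81, 81, 81, 83
The 2 values of 67 share dense rank 1.
The 3 values of 81 share dense rank 7.
Remaining distinct values take the next consecutive integers.
Control values → pooled ranks: 67→1, 76→3, 67→1, 81→7
Rank sum = 1 + 3 + 1 + 7 = 12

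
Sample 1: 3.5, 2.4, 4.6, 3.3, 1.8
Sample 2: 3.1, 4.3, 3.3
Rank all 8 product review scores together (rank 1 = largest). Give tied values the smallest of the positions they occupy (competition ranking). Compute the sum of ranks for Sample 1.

23

Sorted (descending): 4.6, 4.3, 3.5, 3.3, 3.3, 3.1, 2.4, 1.8
The 2 values of 3.3 occupy positions 4–5 → each gets rank 4.
Sample 1 values → pooled ranks: 3.5→3, 2.4→7, 4.6→1, 3.3→4, 1.8→8
Rank sum = 3 + 7 + 1 + 4 + 8 = 23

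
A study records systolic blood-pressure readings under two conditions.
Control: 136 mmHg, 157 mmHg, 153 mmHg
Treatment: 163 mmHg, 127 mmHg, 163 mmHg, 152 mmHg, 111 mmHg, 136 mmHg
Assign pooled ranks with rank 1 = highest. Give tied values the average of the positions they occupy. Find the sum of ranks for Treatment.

Sorted (descending): 163, 163, 157, 153, 152, 136, 136, 127, 111
The 2 values of 163 occupy positions 1–2 → average rank (1+2)/2 = 1.5.
The 2 values of 136 occupy positions 6–7 → average rank (6+7)/2 = 6.5.
Treatment values → pooled ranks: 163→1.5, 127→8, 163→1.5, 152→5, 111→9, 136→6.5
Rank sum = 1.5 + 8 + 1.5 + 5 + 9 + 6.5 = 31.5

31.5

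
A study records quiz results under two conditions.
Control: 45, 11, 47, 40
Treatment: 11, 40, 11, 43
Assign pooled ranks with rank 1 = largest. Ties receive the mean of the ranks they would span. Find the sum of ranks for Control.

14.5

Sorted (descending): 47, 45, 43, 40, 40, 11, 11, 11
The 2 values of 40 occupy positions 4–5 → average rank (4+5)/2 = 4.5.
The 3 values of 11 occupy positions 6–8 → average rank 7.
Control values → pooled ranks: 45→2, 11→7, 47→1, 40→4.5
Rank sum = 2 + 7 + 1 + 4.5 = 14.5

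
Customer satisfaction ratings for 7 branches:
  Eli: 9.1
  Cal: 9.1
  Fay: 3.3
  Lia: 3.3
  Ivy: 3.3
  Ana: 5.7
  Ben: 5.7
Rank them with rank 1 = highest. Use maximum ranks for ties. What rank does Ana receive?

4

Sorted (descending): 9.1, 9.1, 5.7, 5.7, 3.3, 3.3, 3.3
The 2 values of 9.1 occupy positions 1–2 → each gets rank 2.
The 2 values of 5.7 occupy positions 3–4 → each gets rank 4.
The 3 values of 3.3 occupy positions 5–7 → each gets rank 7.
Ana has value 5.7 → rank 4.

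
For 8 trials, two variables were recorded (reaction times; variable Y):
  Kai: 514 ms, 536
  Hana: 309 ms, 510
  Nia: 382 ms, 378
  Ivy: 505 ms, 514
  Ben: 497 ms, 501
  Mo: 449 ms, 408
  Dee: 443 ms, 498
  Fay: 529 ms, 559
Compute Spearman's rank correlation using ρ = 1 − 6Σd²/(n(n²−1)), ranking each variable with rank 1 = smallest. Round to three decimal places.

Ranks of variable 1: 7, 1, 2, 6, 5, 4, 3, 8
Ranks of variable 2: 7, 5, 1, 6, 4, 2, 3, 8
d = r₁ − r₂: 0, -4, 1, 0, 1, 2, 0, 0
d²: 0, 16, 1, 0, 1, 4, 0, 0; Σd² = 22
ρ = 1 − 6·22/(8·63) = 1 − 132/504 = 0.738

0.738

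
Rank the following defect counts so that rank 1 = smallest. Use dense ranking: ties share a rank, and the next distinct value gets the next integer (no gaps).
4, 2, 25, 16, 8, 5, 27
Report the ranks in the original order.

2, 1, 6, 5, 4, 3, 7

Sorted (ascending): 2, 4, 5, 8, 16, 25, 27
No ties — each value takes its position as its rank.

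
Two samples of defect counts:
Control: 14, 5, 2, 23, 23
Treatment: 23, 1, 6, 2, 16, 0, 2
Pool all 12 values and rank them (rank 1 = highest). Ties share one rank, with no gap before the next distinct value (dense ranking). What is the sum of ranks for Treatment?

34

Sorted (descending): 23, 23, 23, 16, 14, 6, 5, 2, 2, 2, 1, 0
The 3 values of 23 share dense rank 1.
The 3 values of 2 share dense rank 6.
Remaining distinct values take the next consecutive integers.
Treatment values → pooled ranks: 23→1, 1→7, 6→4, 2→6, 16→2, 0→8, 2→6
Rank sum = 1 + 7 + 4 + 6 + 2 + 8 + 6 = 34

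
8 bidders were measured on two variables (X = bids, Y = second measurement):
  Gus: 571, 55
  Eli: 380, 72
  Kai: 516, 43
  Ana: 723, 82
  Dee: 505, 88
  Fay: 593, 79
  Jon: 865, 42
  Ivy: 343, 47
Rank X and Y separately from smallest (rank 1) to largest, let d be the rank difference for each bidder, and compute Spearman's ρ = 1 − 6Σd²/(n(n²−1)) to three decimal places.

-0.095

Ranks of variable 1: 5, 2, 4, 7, 3, 6, 8, 1
Ranks of variable 2: 4, 5, 2, 7, 8, 6, 1, 3
d = r₁ − r₂: 1, -3, 2, 0, -5, 0, 7, -2
d²: 1, 9, 4, 0, 25, 0, 49, 4; Σd² = 92
ρ = 1 − 6·92/(8·63) = 1 − 552/504 = -0.095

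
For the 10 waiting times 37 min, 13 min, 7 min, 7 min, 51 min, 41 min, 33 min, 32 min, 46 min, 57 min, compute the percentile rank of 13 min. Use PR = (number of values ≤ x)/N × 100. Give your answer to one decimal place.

N = 10.
Strictly below 13: 2. Equal to 13: 1.
PR = 3/10 × 100 = 30.0

30.0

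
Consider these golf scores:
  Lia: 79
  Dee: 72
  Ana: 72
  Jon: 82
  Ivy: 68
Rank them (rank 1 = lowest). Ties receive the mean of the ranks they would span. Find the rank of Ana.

Sorted (ascending): 68, 72, 72, 79, 82
The 2 values of 72 occupy positions 2–3 → average rank (2+3)/2 = 2.5.
Ana has value 72 → rank 2.5.

2.5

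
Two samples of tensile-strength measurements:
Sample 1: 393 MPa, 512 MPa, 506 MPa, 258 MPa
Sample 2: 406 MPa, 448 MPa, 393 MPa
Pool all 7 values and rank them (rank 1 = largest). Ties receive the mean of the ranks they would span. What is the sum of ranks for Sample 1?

15.5

Sorted (descending): 512, 506, 448, 406, 393, 393, 258
The 2 values of 393 occupy positions 5–6 → average rank (5+6)/2 = 5.5.
Sample 1 values → pooled ranks: 393→5.5, 512→1, 506→2, 258→7
Rank sum = 5.5 + 1 + 2 + 7 = 15.5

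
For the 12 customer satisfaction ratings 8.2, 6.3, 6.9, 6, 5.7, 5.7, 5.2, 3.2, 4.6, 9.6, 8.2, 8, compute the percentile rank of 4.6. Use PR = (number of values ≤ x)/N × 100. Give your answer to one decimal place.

16.7

N = 12.
Strictly below 4.6: 1. Equal to 4.6: 1.
PR = 2/12 × 100 = 16.7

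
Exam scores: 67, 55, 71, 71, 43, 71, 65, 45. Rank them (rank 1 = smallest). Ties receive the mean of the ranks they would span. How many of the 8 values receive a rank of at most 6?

Sorted (ascending): 43, 45, 55, 65, 67, 71, 71, 71
The 3 values of 71 occupy positions 6–8 → average rank 7.
Ranks ≤ 6: {1, 2, 3, 4, 5} → 5 values.

5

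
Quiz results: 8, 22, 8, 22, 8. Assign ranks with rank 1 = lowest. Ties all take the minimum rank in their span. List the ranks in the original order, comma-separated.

Sorted (ascending): 8, 8, 8, 22, 22
The 3 values of 8 occupy positions 1–3 → each gets rank 1.
The 2 values of 22 occupy positions 4–5 → each gets rank 4.

1, 4, 1, 4, 1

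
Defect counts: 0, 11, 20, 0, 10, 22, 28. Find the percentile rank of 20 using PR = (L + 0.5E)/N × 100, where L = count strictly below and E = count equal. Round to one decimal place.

N = 7.
Strictly below 20: 4. Equal to 20: 1.
PR = (4 + 0.5·1)/7 × 100 = 64.3

64.3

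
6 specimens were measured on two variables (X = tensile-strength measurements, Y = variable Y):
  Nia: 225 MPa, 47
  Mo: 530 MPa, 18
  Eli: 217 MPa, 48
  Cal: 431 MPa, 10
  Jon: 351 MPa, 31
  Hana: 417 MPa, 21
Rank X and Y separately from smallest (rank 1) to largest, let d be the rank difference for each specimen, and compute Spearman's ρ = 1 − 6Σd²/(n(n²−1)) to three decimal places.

-0.943

Ranks of variable 1: 2, 6, 1, 5, 3, 4
Ranks of variable 2: 5, 2, 6, 1, 4, 3
d = r₁ − r₂: -3, 4, -5, 4, -1, 1
d²: 9, 16, 25, 16, 1, 1; Σd² = 68
ρ = 1 − 6·68/(6·35) = 1 − 408/210 = -0.943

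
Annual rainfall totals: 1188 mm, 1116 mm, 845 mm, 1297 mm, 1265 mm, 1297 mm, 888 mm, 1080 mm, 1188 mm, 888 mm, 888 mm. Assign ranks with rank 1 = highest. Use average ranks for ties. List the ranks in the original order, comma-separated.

Sorted (descending): 1297, 1297, 1265, 1188, 1188, 1116, 1080, 888, 888, 888, 845
The 2 values of 1297 occupy positions 1–2 → average rank (1+2)/2 = 1.5.
The 2 values of 1188 occupy positions 4–5 → average rank (4+5)/2 = 4.5.
The 3 values of 888 occupy positions 8–10 → average rank 9.

4.5, 6, 11, 1.5, 3, 1.5, 9, 7, 4.5, 9, 9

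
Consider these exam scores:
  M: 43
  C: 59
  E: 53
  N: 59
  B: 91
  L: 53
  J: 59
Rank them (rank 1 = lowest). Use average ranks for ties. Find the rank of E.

Sorted (ascending): 43, 53, 53, 59, 59, 59, 91
The 2 values of 53 occupy positions 2–3 → average rank (2+3)/2 = 2.5.
The 3 values of 59 occupy positions 4–6 → average rank 5.
E has value 53 → rank 2.5.

2.5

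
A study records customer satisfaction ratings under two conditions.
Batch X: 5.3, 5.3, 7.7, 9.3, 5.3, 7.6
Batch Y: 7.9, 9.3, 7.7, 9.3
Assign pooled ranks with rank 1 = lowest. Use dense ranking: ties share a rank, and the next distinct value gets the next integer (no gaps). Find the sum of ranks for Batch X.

Sorted (ascending): 5.3, 5.3, 5.3, 7.6, 7.7, 7.7, 7.9, 9.3, 9.3, 9.3
The 3 values of 5.3 share dense rank 1.
The 2 values of 7.7 share dense rank 3.
The 3 values of 9.3 share dense rank 5.
Remaining distinct values take the next consecutive integers.
Batch X values → pooled ranks: 5.3→1, 5.3→1, 7.7→3, 9.3→5, 5.3→1, 7.6→2
Rank sum = 1 + 1 + 3 + 5 + 1 + 2 = 13

13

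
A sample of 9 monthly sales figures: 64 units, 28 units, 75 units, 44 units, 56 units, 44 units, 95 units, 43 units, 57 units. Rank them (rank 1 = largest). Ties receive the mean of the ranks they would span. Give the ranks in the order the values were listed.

3, 9, 2, 6.5, 5, 6.5, 1, 8, 4

Sorted (descending): 95, 75, 64, 57, 56, 44, 44, 43, 28
The 2 values of 44 occupy positions 6–7 → average rank (6+7)/2 = 6.5.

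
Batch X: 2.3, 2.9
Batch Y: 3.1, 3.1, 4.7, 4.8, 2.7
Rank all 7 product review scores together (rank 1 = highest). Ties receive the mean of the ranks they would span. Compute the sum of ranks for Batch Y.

Sorted (descending): 4.8, 4.7, 3.1, 3.1, 2.9, 2.7, 2.3
The 2 values of 3.1 occupy positions 3–4 → average rank (3+4)/2 = 3.5.
Batch Y values → pooled ranks: 3.1→3.5, 3.1→3.5, 4.7→2, 4.8→1, 2.7→6
Rank sum = 3.5 + 3.5 + 2 + 1 + 6 = 16

16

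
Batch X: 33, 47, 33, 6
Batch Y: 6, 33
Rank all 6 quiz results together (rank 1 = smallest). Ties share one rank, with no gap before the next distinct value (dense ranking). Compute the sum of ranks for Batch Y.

3

Sorted (ascending): 6, 6, 33, 33, 33, 47
The 2 values of 6 share dense rank 1.
The 3 values of 33 share dense rank 2.
Remaining distinct values take the next consecutive integers.
Batch Y values → pooled ranks: 6→1, 33→2
Rank sum = 1 + 2 = 3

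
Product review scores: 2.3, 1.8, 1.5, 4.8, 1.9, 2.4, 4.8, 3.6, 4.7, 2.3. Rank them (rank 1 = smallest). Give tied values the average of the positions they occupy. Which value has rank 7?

3.6

Sorted (ascending): 1.5, 1.8, 1.9, 2.3, 2.3, 2.4, 3.6, 4.7, 4.8, 4.8
The 2 values of 2.3 occupy positions 4–5 → average rank (4+5)/2 = 4.5.
The 2 values of 4.8 occupy positions 9–10 → average rank (9+10)/2 = 9.5.
Rank 7 → value 3.6.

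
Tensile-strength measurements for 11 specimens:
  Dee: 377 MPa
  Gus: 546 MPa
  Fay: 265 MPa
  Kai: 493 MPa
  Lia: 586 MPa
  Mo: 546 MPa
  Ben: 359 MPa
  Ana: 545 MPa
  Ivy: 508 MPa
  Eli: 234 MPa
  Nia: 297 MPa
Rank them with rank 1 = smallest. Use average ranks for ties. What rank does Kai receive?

6

Sorted (ascending): 234, 265, 297, 359, 377, 493, 508, 545, 546, 546, 586
The 2 values of 546 occupy positions 9–10 → average rank (9+10)/2 = 9.5.
Kai has value 493 MPa → rank 6.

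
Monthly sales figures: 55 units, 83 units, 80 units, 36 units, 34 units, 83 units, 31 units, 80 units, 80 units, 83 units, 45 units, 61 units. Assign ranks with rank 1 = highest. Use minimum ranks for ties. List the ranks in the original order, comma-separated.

Sorted (descending): 83, 83, 83, 80, 80, 80, 61, 55, 45, 36, 34, 31
The 3 values of 83 occupy positions 1–3 → each gets rank 1.
The 3 values of 80 occupy positions 4–6 → each gets rank 4.

8, 1, 4, 10, 11, 1, 12, 4, 4, 1, 9, 7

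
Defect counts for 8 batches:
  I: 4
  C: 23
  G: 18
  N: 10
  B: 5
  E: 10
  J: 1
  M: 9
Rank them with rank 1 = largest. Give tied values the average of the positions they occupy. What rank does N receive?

Sorted (descending): 23, 18, 10, 10, 9, 5, 4, 1
The 2 values of 10 occupy positions 3–4 → average rank (3+4)/2 = 3.5.
N has value 10 → rank 3.5.

3.5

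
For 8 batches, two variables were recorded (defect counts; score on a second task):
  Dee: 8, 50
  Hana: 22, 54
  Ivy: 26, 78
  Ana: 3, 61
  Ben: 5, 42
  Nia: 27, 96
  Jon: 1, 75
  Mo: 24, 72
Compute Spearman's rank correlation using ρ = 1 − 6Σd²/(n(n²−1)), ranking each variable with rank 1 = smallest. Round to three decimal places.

Ranks of variable 1: 4, 5, 7, 2, 3, 8, 1, 6
Ranks of variable 2: 2, 3, 7, 4, 1, 8, 6, 5
d = r₁ − r₂: 2, 2, 0, -2, 2, 0, -5, 1
d²: 4, 4, 0, 4, 4, 0, 25, 1; Σd² = 42
ρ = 1 − 6·42/(8·63) = 1 − 252/504 = 0.500

0.500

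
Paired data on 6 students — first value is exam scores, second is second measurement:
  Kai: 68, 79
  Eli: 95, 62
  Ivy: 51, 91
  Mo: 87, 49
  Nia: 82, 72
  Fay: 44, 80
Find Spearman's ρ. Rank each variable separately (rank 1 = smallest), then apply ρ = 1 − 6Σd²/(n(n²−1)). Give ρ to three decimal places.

Ranks of variable 1: 3, 6, 2, 5, 4, 1
Ranks of variable 2: 4, 2, 6, 1, 3, 5
d = r₁ − r₂: -1, 4, -4, 4, 1, -4
d²: 1, 16, 16, 16, 1, 16; Σd² = 66
ρ = 1 − 6·66/(6·35) = 1 − 396/210 = -0.886

-0.886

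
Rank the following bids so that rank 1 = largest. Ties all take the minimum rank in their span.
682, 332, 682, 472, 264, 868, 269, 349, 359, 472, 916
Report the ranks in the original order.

Sorted (descending): 916, 868, 682, 682, 472, 472, 359, 349, 332, 269, 264
The 2 values of 682 occupy positions 3–4 → each gets rank 3.
The 2 values of 472 occupy positions 5–6 → each gets rank 5.

3, 9, 3, 5, 11, 2, 10, 8, 7, 5, 1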